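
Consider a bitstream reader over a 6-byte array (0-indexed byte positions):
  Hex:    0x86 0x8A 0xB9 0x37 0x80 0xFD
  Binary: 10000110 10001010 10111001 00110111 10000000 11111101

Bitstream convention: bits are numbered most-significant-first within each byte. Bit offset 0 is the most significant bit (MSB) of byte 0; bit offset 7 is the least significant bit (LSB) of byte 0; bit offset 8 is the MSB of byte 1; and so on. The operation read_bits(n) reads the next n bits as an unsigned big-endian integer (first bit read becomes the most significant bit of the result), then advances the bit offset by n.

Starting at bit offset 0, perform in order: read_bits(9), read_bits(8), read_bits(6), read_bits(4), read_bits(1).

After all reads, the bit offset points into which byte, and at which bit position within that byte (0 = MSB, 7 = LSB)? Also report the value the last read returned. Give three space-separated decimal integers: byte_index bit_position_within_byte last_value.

Answer: 3 4 1

Derivation:
Read 1: bits[0:9] width=9 -> value=269 (bin 100001101); offset now 9 = byte 1 bit 1; 39 bits remain
Read 2: bits[9:17] width=8 -> value=21 (bin 00010101); offset now 17 = byte 2 bit 1; 31 bits remain
Read 3: bits[17:23] width=6 -> value=28 (bin 011100); offset now 23 = byte 2 bit 7; 25 bits remain
Read 4: bits[23:27] width=4 -> value=9 (bin 1001); offset now 27 = byte 3 bit 3; 21 bits remain
Read 5: bits[27:28] width=1 -> value=1 (bin 1); offset now 28 = byte 3 bit 4; 20 bits remain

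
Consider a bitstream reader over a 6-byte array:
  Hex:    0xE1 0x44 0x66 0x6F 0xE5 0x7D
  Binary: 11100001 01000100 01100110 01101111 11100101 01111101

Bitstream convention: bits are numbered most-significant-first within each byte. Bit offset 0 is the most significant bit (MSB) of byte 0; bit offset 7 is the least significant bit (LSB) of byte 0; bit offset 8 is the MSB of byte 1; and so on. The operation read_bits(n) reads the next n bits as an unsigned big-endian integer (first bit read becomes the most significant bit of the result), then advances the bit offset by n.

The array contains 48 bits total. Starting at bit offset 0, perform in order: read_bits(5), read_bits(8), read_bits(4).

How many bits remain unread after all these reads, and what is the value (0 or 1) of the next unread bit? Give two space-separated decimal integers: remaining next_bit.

Answer: 31 1

Derivation:
Read 1: bits[0:5] width=5 -> value=28 (bin 11100); offset now 5 = byte 0 bit 5; 43 bits remain
Read 2: bits[5:13] width=8 -> value=40 (bin 00101000); offset now 13 = byte 1 bit 5; 35 bits remain
Read 3: bits[13:17] width=4 -> value=8 (bin 1000); offset now 17 = byte 2 bit 1; 31 bits remain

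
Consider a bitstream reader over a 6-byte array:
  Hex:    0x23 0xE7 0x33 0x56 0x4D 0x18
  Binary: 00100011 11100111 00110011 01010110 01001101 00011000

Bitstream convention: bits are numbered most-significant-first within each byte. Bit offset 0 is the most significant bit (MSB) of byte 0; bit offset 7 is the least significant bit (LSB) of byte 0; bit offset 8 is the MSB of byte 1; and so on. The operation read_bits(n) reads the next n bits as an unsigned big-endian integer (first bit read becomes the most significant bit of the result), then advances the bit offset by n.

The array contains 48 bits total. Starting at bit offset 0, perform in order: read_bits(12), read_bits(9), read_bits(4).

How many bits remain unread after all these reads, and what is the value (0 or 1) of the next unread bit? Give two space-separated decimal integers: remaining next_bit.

Read 1: bits[0:12] width=12 -> value=574 (bin 001000111110); offset now 12 = byte 1 bit 4; 36 bits remain
Read 2: bits[12:21] width=9 -> value=230 (bin 011100110); offset now 21 = byte 2 bit 5; 27 bits remain
Read 3: bits[21:25] width=4 -> value=6 (bin 0110); offset now 25 = byte 3 bit 1; 23 bits remain

Answer: 23 1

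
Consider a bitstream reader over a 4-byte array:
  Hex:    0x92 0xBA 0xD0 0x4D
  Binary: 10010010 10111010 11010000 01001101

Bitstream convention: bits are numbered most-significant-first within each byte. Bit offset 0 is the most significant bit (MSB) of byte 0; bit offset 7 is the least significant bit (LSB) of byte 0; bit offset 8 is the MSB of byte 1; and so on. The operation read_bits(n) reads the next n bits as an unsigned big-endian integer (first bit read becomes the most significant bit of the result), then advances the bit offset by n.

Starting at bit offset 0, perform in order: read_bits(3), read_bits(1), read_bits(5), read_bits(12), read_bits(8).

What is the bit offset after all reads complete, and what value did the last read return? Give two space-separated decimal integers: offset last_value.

Answer: 29 9

Derivation:
Read 1: bits[0:3] width=3 -> value=4 (bin 100); offset now 3 = byte 0 bit 3; 29 bits remain
Read 2: bits[3:4] width=1 -> value=1 (bin 1); offset now 4 = byte 0 bit 4; 28 bits remain
Read 3: bits[4:9] width=5 -> value=5 (bin 00101); offset now 9 = byte 1 bit 1; 23 bits remain
Read 4: bits[9:21] width=12 -> value=1882 (bin 011101011010); offset now 21 = byte 2 bit 5; 11 bits remain
Read 5: bits[21:29] width=8 -> value=9 (bin 00001001); offset now 29 = byte 3 bit 5; 3 bits remain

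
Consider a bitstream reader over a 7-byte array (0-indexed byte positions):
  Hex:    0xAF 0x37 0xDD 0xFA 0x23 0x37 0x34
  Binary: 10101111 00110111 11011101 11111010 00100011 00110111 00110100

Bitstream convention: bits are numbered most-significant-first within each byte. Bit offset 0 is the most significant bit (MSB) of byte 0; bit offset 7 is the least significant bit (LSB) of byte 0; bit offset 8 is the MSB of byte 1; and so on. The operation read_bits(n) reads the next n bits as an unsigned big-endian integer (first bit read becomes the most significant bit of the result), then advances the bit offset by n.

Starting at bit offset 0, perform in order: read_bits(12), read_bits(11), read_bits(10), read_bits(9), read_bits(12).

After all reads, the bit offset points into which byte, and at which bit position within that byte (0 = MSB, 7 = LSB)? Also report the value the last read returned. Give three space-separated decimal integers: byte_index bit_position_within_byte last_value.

Answer: 6 6 3533

Derivation:
Read 1: bits[0:12] width=12 -> value=2803 (bin 101011110011); offset now 12 = byte 1 bit 4; 44 bits remain
Read 2: bits[12:23] width=11 -> value=1006 (bin 01111101110); offset now 23 = byte 2 bit 7; 33 bits remain
Read 3: bits[23:33] width=10 -> value=1012 (bin 1111110100); offset now 33 = byte 4 bit 1; 23 bits remain
Read 4: bits[33:42] width=9 -> value=140 (bin 010001100); offset now 42 = byte 5 bit 2; 14 bits remain
Read 5: bits[42:54] width=12 -> value=3533 (bin 110111001101); offset now 54 = byte 6 bit 6; 2 bits remain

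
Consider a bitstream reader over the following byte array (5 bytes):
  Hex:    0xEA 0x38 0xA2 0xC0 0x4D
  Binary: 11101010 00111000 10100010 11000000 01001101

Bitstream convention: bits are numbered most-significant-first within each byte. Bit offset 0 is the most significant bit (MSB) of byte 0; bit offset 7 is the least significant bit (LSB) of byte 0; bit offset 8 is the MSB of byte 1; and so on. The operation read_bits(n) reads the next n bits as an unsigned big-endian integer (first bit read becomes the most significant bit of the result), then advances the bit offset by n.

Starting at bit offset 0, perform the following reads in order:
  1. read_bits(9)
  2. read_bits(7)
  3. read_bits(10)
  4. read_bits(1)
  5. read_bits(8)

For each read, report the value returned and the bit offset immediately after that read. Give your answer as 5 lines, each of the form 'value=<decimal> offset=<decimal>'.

Read 1: bits[0:9] width=9 -> value=468 (bin 111010100); offset now 9 = byte 1 bit 1; 31 bits remain
Read 2: bits[9:16] width=7 -> value=56 (bin 0111000); offset now 16 = byte 2 bit 0; 24 bits remain
Read 3: bits[16:26] width=10 -> value=651 (bin 1010001011); offset now 26 = byte 3 bit 2; 14 bits remain
Read 4: bits[26:27] width=1 -> value=0 (bin 0); offset now 27 = byte 3 bit 3; 13 bits remain
Read 5: bits[27:35] width=8 -> value=2 (bin 00000010); offset now 35 = byte 4 bit 3; 5 bits remain

Answer: value=468 offset=9
value=56 offset=16
value=651 offset=26
value=0 offset=27
value=2 offset=35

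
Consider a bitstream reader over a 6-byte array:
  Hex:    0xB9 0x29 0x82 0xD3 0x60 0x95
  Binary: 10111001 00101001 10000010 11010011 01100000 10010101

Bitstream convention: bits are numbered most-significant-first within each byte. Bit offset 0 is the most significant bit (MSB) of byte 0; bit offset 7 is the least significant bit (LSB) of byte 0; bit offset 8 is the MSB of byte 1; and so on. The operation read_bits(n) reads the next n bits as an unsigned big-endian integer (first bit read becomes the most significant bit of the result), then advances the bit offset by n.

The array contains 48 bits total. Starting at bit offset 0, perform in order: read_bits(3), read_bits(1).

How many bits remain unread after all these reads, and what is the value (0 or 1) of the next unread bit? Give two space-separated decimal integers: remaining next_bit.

Read 1: bits[0:3] width=3 -> value=5 (bin 101); offset now 3 = byte 0 bit 3; 45 bits remain
Read 2: bits[3:4] width=1 -> value=1 (bin 1); offset now 4 = byte 0 bit 4; 44 bits remain

Answer: 44 1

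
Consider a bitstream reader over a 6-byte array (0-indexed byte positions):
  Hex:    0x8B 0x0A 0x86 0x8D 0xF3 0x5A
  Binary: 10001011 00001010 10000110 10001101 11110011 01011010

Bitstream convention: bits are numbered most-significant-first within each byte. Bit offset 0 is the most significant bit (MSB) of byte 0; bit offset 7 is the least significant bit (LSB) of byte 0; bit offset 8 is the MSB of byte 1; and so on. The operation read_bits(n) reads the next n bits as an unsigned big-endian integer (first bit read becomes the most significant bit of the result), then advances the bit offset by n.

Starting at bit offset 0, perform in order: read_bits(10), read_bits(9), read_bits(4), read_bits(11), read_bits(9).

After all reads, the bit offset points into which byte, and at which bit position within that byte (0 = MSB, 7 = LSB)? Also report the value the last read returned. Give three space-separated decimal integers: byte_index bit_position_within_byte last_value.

Answer: 5 3 410

Derivation:
Read 1: bits[0:10] width=10 -> value=556 (bin 1000101100); offset now 10 = byte 1 bit 2; 38 bits remain
Read 2: bits[10:19] width=9 -> value=84 (bin 001010100); offset now 19 = byte 2 bit 3; 29 bits remain
Read 3: bits[19:23] width=4 -> value=3 (bin 0011); offset now 23 = byte 2 bit 7; 25 bits remain
Read 4: bits[23:34] width=11 -> value=567 (bin 01000110111); offset now 34 = byte 4 bit 2; 14 bits remain
Read 5: bits[34:43] width=9 -> value=410 (bin 110011010); offset now 43 = byte 5 bit 3; 5 bits remain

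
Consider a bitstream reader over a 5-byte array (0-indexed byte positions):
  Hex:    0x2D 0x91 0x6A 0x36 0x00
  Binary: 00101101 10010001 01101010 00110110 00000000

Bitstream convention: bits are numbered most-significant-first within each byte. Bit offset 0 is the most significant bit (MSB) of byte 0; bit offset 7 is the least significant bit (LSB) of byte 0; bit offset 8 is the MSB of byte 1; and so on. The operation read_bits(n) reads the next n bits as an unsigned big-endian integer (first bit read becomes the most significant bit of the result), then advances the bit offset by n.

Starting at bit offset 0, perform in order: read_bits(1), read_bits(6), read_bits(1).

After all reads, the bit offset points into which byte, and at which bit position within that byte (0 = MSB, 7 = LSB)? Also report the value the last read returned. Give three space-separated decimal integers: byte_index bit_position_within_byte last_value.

Read 1: bits[0:1] width=1 -> value=0 (bin 0); offset now 1 = byte 0 bit 1; 39 bits remain
Read 2: bits[1:7] width=6 -> value=22 (bin 010110); offset now 7 = byte 0 bit 7; 33 bits remain
Read 3: bits[7:8] width=1 -> value=1 (bin 1); offset now 8 = byte 1 bit 0; 32 bits remain

Answer: 1 0 1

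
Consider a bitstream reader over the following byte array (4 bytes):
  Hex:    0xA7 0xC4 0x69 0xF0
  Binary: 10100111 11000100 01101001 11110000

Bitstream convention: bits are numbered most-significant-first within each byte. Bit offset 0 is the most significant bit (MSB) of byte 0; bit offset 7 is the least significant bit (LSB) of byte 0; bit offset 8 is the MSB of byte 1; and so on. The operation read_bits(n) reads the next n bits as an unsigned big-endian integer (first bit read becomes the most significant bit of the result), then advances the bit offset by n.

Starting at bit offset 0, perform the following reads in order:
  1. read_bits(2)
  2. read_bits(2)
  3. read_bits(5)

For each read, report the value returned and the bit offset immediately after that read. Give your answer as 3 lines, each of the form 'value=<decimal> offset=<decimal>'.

Answer: value=2 offset=2
value=2 offset=4
value=15 offset=9

Derivation:
Read 1: bits[0:2] width=2 -> value=2 (bin 10); offset now 2 = byte 0 bit 2; 30 bits remain
Read 2: bits[2:4] width=2 -> value=2 (bin 10); offset now 4 = byte 0 bit 4; 28 bits remain
Read 3: bits[4:9] width=5 -> value=15 (bin 01111); offset now 9 = byte 1 bit 1; 23 bits remain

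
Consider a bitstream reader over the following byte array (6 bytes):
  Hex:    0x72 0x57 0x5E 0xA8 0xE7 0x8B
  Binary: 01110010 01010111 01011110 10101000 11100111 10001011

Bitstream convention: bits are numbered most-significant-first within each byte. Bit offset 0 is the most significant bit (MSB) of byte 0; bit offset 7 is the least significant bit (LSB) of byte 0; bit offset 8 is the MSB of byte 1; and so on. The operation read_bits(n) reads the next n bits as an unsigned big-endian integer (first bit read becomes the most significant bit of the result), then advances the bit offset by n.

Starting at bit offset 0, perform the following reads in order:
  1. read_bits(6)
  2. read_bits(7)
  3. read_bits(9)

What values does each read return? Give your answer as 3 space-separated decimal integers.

Answer: 28 74 471

Derivation:
Read 1: bits[0:6] width=6 -> value=28 (bin 011100); offset now 6 = byte 0 bit 6; 42 bits remain
Read 2: bits[6:13] width=7 -> value=74 (bin 1001010); offset now 13 = byte 1 bit 5; 35 bits remain
Read 3: bits[13:22] width=9 -> value=471 (bin 111010111); offset now 22 = byte 2 bit 6; 26 bits remain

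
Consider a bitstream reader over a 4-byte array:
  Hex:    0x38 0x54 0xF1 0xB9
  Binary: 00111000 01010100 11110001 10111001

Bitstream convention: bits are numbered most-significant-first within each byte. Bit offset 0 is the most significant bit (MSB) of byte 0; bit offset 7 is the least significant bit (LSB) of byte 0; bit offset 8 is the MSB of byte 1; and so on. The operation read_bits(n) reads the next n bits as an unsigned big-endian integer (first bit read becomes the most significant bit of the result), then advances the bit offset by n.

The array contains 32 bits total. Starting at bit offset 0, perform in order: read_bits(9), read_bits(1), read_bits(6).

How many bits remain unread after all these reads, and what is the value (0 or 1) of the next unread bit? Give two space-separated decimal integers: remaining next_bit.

Answer: 16 1

Derivation:
Read 1: bits[0:9] width=9 -> value=112 (bin 001110000); offset now 9 = byte 1 bit 1; 23 bits remain
Read 2: bits[9:10] width=1 -> value=1 (bin 1); offset now 10 = byte 1 bit 2; 22 bits remain
Read 3: bits[10:16] width=6 -> value=20 (bin 010100); offset now 16 = byte 2 bit 0; 16 bits remain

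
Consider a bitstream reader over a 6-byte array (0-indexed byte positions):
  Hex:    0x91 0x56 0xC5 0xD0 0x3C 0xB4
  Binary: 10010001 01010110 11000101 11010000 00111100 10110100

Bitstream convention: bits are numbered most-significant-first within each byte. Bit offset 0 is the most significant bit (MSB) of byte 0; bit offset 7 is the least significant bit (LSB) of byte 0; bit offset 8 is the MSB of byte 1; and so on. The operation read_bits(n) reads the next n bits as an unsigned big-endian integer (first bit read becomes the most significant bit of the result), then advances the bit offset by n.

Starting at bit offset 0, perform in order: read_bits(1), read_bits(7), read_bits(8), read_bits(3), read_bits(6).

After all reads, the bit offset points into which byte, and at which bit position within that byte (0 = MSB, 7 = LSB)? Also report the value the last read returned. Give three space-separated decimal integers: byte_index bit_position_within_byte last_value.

Read 1: bits[0:1] width=1 -> value=1 (bin 1); offset now 1 = byte 0 bit 1; 47 bits remain
Read 2: bits[1:8] width=7 -> value=17 (bin 0010001); offset now 8 = byte 1 bit 0; 40 bits remain
Read 3: bits[8:16] width=8 -> value=86 (bin 01010110); offset now 16 = byte 2 bit 0; 32 bits remain
Read 4: bits[16:19] width=3 -> value=6 (bin 110); offset now 19 = byte 2 bit 3; 29 bits remain
Read 5: bits[19:25] width=6 -> value=11 (bin 001011); offset now 25 = byte 3 bit 1; 23 bits remain

Answer: 3 1 11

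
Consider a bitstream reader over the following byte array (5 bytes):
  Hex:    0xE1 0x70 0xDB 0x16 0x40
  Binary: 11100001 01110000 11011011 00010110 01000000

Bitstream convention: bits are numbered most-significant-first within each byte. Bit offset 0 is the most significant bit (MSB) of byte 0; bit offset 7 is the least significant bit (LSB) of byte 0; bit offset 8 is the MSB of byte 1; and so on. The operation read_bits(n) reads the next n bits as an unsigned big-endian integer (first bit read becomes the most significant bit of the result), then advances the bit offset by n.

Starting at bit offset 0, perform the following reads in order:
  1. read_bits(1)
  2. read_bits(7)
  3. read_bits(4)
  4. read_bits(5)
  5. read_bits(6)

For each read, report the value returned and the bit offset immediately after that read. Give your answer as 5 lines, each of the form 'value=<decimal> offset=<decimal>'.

Read 1: bits[0:1] width=1 -> value=1 (bin 1); offset now 1 = byte 0 bit 1; 39 bits remain
Read 2: bits[1:8] width=7 -> value=97 (bin 1100001); offset now 8 = byte 1 bit 0; 32 bits remain
Read 3: bits[8:12] width=4 -> value=7 (bin 0111); offset now 12 = byte 1 bit 4; 28 bits remain
Read 4: bits[12:17] width=5 -> value=1 (bin 00001); offset now 17 = byte 2 bit 1; 23 bits remain
Read 5: bits[17:23] width=6 -> value=45 (bin 101101); offset now 23 = byte 2 bit 7; 17 bits remain

Answer: value=1 offset=1
value=97 offset=8
value=7 offset=12
value=1 offset=17
value=45 offset=23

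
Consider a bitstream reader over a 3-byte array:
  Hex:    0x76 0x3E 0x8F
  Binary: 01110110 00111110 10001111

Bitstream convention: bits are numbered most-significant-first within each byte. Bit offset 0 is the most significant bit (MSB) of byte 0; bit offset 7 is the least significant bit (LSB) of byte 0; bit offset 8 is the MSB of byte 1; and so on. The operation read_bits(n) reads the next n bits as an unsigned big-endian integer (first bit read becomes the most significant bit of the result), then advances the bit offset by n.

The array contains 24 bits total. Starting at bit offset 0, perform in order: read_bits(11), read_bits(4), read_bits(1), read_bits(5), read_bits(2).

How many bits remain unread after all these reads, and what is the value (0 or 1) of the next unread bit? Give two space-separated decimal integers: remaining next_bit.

Read 1: bits[0:11] width=11 -> value=945 (bin 01110110001); offset now 11 = byte 1 bit 3; 13 bits remain
Read 2: bits[11:15] width=4 -> value=15 (bin 1111); offset now 15 = byte 1 bit 7; 9 bits remain
Read 3: bits[15:16] width=1 -> value=0 (bin 0); offset now 16 = byte 2 bit 0; 8 bits remain
Read 4: bits[16:21] width=5 -> value=17 (bin 10001); offset now 21 = byte 2 bit 5; 3 bits remain
Read 5: bits[21:23] width=2 -> value=3 (bin 11); offset now 23 = byte 2 bit 7; 1 bits remain

Answer: 1 1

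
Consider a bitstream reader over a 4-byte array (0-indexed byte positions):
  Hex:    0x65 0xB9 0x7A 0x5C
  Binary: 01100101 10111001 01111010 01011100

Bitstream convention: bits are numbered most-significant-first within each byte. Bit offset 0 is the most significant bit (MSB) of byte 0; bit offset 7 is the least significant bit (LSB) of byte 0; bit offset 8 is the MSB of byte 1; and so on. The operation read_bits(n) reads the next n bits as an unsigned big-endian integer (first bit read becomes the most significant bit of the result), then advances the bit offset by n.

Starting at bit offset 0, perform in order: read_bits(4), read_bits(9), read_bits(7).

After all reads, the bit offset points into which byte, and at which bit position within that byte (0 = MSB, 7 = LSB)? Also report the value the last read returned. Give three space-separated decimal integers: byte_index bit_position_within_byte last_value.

Read 1: bits[0:4] width=4 -> value=6 (bin 0110); offset now 4 = byte 0 bit 4; 28 bits remain
Read 2: bits[4:13] width=9 -> value=183 (bin 010110111); offset now 13 = byte 1 bit 5; 19 bits remain
Read 3: bits[13:20] width=7 -> value=23 (bin 0010111); offset now 20 = byte 2 bit 4; 12 bits remain

Answer: 2 4 23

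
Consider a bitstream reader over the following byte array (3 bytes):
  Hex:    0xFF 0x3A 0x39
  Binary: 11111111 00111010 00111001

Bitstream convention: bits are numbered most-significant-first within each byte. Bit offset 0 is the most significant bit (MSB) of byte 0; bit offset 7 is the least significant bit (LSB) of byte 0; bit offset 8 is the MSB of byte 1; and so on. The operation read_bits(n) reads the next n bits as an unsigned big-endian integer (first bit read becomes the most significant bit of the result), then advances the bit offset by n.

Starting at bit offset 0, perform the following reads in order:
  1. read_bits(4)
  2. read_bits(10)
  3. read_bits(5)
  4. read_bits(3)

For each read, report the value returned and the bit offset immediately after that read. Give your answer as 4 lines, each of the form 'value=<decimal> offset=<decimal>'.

Read 1: bits[0:4] width=4 -> value=15 (bin 1111); offset now 4 = byte 0 bit 4; 20 bits remain
Read 2: bits[4:14] width=10 -> value=974 (bin 1111001110); offset now 14 = byte 1 bit 6; 10 bits remain
Read 3: bits[14:19] width=5 -> value=17 (bin 10001); offset now 19 = byte 2 bit 3; 5 bits remain
Read 4: bits[19:22] width=3 -> value=6 (bin 110); offset now 22 = byte 2 bit 6; 2 bits remain

Answer: value=15 offset=4
value=974 offset=14
value=17 offset=19
value=6 offset=22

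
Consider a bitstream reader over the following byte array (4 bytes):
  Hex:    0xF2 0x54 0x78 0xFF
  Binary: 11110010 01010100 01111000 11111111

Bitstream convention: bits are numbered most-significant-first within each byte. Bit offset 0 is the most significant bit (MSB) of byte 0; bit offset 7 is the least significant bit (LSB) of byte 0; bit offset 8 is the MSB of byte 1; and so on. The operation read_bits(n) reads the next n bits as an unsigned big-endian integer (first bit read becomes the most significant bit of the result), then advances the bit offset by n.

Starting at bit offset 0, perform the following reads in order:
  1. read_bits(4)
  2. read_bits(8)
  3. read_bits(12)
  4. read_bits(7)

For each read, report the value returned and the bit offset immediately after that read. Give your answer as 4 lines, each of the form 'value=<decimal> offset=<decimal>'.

Read 1: bits[0:4] width=4 -> value=15 (bin 1111); offset now 4 = byte 0 bit 4; 28 bits remain
Read 2: bits[4:12] width=8 -> value=37 (bin 00100101); offset now 12 = byte 1 bit 4; 20 bits remain
Read 3: bits[12:24] width=12 -> value=1144 (bin 010001111000); offset now 24 = byte 3 bit 0; 8 bits remain
Read 4: bits[24:31] width=7 -> value=127 (bin 1111111); offset now 31 = byte 3 bit 7; 1 bits remain

Answer: value=15 offset=4
value=37 offset=12
value=1144 offset=24
value=127 offset=31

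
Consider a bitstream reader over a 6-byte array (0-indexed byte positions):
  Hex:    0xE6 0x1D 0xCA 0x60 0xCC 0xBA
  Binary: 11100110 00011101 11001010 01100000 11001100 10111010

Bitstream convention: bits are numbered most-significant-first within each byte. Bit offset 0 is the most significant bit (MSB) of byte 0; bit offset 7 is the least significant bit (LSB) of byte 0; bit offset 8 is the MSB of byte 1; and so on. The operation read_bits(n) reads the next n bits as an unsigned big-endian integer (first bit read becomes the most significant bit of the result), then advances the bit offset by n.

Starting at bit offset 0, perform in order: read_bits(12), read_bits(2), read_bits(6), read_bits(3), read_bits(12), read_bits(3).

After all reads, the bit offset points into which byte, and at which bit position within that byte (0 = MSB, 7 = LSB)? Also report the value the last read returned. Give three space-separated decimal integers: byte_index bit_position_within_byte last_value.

Answer: 4 6 3

Derivation:
Read 1: bits[0:12] width=12 -> value=3681 (bin 111001100001); offset now 12 = byte 1 bit 4; 36 bits remain
Read 2: bits[12:14] width=2 -> value=3 (bin 11); offset now 14 = byte 1 bit 6; 34 bits remain
Read 3: bits[14:20] width=6 -> value=28 (bin 011100); offset now 20 = byte 2 bit 4; 28 bits remain
Read 4: bits[20:23] width=3 -> value=5 (bin 101); offset now 23 = byte 2 bit 7; 25 bits remain
Read 5: bits[23:35] width=12 -> value=774 (bin 001100000110); offset now 35 = byte 4 bit 3; 13 bits remain
Read 6: bits[35:38] width=3 -> value=3 (bin 011); offset now 38 = byte 4 bit 6; 10 bits remain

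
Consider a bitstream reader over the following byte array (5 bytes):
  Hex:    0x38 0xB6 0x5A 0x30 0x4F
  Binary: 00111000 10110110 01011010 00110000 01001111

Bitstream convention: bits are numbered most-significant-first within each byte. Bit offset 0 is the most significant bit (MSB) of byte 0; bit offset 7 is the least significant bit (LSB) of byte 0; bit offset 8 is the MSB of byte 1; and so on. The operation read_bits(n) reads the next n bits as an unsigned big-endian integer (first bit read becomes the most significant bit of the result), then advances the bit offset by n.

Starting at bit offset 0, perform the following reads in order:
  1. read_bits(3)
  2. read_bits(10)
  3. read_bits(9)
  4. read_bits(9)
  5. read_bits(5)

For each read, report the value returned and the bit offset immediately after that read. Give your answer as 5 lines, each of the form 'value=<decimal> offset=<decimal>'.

Read 1: bits[0:3] width=3 -> value=1 (bin 001); offset now 3 = byte 0 bit 3; 37 bits remain
Read 2: bits[3:13] width=10 -> value=790 (bin 1100010110); offset now 13 = byte 1 bit 5; 27 bits remain
Read 3: bits[13:22] width=9 -> value=406 (bin 110010110); offset now 22 = byte 2 bit 6; 18 bits remain
Read 4: bits[22:31] width=9 -> value=280 (bin 100011000); offset now 31 = byte 3 bit 7; 9 bits remain
Read 5: bits[31:36] width=5 -> value=4 (bin 00100); offset now 36 = byte 4 bit 4; 4 bits remain

Answer: value=1 offset=3
value=790 offset=13
value=406 offset=22
value=280 offset=31
value=4 offset=36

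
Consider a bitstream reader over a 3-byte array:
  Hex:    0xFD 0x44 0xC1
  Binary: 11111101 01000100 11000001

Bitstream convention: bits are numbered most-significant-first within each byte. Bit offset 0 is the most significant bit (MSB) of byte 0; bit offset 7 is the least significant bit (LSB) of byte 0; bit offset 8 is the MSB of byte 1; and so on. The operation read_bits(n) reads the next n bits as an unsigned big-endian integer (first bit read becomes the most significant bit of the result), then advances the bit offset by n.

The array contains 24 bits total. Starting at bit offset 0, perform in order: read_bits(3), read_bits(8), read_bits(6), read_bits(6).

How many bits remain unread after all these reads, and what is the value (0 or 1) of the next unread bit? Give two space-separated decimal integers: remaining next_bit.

Read 1: bits[0:3] width=3 -> value=7 (bin 111); offset now 3 = byte 0 bit 3; 21 bits remain
Read 2: bits[3:11] width=8 -> value=234 (bin 11101010); offset now 11 = byte 1 bit 3; 13 bits remain
Read 3: bits[11:17] width=6 -> value=9 (bin 001001); offset now 17 = byte 2 bit 1; 7 bits remain
Read 4: bits[17:23] width=6 -> value=32 (bin 100000); offset now 23 = byte 2 bit 7; 1 bits remain

Answer: 1 1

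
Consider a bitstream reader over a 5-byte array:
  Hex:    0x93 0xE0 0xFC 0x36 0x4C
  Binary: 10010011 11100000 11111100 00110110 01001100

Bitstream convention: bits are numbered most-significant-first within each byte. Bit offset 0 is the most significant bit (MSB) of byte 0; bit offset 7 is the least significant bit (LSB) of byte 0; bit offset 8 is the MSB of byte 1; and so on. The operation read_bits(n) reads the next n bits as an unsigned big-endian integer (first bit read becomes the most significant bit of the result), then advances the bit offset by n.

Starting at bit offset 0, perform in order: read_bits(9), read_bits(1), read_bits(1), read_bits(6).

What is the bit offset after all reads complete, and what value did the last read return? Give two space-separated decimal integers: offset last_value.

Answer: 17 1

Derivation:
Read 1: bits[0:9] width=9 -> value=295 (bin 100100111); offset now 9 = byte 1 bit 1; 31 bits remain
Read 2: bits[9:10] width=1 -> value=1 (bin 1); offset now 10 = byte 1 bit 2; 30 bits remain
Read 3: bits[10:11] width=1 -> value=1 (bin 1); offset now 11 = byte 1 bit 3; 29 bits remain
Read 4: bits[11:17] width=6 -> value=1 (bin 000001); offset now 17 = byte 2 bit 1; 23 bits remain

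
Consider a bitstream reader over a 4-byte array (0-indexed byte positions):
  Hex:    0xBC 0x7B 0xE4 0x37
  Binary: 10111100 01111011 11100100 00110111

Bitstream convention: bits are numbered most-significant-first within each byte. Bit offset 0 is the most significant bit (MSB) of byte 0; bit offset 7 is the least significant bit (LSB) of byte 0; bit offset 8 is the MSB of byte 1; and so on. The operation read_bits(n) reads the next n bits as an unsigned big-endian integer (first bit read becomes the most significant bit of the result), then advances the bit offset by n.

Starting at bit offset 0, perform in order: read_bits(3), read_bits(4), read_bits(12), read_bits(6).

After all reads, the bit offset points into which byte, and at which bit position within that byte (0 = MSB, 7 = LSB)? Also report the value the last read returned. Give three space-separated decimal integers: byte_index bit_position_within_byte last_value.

Answer: 3 1 8

Derivation:
Read 1: bits[0:3] width=3 -> value=5 (bin 101); offset now 3 = byte 0 bit 3; 29 bits remain
Read 2: bits[3:7] width=4 -> value=14 (bin 1110); offset now 7 = byte 0 bit 7; 25 bits remain
Read 3: bits[7:19] width=12 -> value=991 (bin 001111011111); offset now 19 = byte 2 bit 3; 13 bits remain
Read 4: bits[19:25] width=6 -> value=8 (bin 001000); offset now 25 = byte 3 bit 1; 7 bits remain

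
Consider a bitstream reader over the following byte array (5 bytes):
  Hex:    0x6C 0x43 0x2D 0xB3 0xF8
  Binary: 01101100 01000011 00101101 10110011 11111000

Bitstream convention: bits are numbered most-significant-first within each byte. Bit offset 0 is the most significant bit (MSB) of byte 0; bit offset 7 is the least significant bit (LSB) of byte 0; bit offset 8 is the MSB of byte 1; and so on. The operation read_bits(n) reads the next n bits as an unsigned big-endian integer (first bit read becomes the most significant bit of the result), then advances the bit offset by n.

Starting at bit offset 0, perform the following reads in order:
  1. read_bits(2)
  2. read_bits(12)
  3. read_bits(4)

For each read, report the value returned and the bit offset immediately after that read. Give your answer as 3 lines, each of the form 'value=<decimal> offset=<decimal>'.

Answer: value=1 offset=2
value=2832 offset=14
value=12 offset=18

Derivation:
Read 1: bits[0:2] width=2 -> value=1 (bin 01); offset now 2 = byte 0 bit 2; 38 bits remain
Read 2: bits[2:14] width=12 -> value=2832 (bin 101100010000); offset now 14 = byte 1 bit 6; 26 bits remain
Read 3: bits[14:18] width=4 -> value=12 (bin 1100); offset now 18 = byte 2 bit 2; 22 bits remain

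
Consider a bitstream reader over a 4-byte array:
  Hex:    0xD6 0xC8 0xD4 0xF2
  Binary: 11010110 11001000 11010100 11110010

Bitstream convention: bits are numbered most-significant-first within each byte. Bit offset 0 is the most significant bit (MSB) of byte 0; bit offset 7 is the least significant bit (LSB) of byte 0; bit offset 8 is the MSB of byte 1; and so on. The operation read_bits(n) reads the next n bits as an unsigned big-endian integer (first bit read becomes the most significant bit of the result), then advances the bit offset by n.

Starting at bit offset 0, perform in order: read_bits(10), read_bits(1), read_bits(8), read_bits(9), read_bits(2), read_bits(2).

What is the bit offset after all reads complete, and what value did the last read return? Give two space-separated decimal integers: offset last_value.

Answer: 32 2

Derivation:
Read 1: bits[0:10] width=10 -> value=859 (bin 1101011011); offset now 10 = byte 1 bit 2; 22 bits remain
Read 2: bits[10:11] width=1 -> value=0 (bin 0); offset now 11 = byte 1 bit 3; 21 bits remain
Read 3: bits[11:19] width=8 -> value=70 (bin 01000110); offset now 19 = byte 2 bit 3; 13 bits remain
Read 4: bits[19:28] width=9 -> value=335 (bin 101001111); offset now 28 = byte 3 bit 4; 4 bits remain
Read 5: bits[28:30] width=2 -> value=0 (bin 00); offset now 30 = byte 3 bit 6; 2 bits remain
Read 6: bits[30:32] width=2 -> value=2 (bin 10); offset now 32 = byte 4 bit 0; 0 bits remain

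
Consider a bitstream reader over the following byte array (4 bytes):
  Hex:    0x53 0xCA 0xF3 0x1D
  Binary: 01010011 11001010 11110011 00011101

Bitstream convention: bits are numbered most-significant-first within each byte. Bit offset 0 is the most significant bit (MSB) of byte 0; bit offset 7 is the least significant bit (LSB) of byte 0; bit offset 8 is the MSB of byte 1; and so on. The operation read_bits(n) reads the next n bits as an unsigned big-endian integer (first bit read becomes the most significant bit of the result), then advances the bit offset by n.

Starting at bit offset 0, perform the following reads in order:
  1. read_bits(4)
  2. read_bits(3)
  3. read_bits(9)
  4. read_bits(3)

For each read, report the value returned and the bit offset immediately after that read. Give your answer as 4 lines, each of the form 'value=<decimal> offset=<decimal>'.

Read 1: bits[0:4] width=4 -> value=5 (bin 0101); offset now 4 = byte 0 bit 4; 28 bits remain
Read 2: bits[4:7] width=3 -> value=1 (bin 001); offset now 7 = byte 0 bit 7; 25 bits remain
Read 3: bits[7:16] width=9 -> value=458 (bin 111001010); offset now 16 = byte 2 bit 0; 16 bits remain
Read 4: bits[16:19] width=3 -> value=7 (bin 111); offset now 19 = byte 2 bit 3; 13 bits remain

Answer: value=5 offset=4
value=1 offset=7
value=458 offset=16
value=7 offset=19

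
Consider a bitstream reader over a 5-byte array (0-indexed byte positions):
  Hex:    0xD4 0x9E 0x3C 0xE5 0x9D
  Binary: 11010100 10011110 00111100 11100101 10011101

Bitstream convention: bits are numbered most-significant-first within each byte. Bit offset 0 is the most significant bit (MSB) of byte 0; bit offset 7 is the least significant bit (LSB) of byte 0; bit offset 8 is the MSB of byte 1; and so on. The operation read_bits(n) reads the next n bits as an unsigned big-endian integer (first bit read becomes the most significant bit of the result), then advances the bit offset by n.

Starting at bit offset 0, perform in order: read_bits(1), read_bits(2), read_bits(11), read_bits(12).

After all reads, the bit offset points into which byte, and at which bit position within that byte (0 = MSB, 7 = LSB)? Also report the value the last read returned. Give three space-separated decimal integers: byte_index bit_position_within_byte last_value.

Read 1: bits[0:1] width=1 -> value=1 (bin 1); offset now 1 = byte 0 bit 1; 39 bits remain
Read 2: bits[1:3] width=2 -> value=2 (bin 10); offset now 3 = byte 0 bit 3; 37 bits remain
Read 3: bits[3:14] width=11 -> value=1319 (bin 10100100111); offset now 14 = byte 1 bit 6; 26 bits remain
Read 4: bits[14:26] width=12 -> value=2291 (bin 100011110011); offset now 26 = byte 3 bit 2; 14 bits remain

Answer: 3 2 2291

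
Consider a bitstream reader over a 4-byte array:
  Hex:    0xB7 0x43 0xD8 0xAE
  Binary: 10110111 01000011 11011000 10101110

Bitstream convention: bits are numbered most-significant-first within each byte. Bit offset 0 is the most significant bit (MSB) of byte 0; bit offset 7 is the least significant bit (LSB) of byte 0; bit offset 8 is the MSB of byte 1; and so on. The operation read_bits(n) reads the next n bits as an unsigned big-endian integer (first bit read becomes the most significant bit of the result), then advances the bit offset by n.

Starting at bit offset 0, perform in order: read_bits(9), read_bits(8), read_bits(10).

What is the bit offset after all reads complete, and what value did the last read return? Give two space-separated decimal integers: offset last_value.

Answer: 27 709

Derivation:
Read 1: bits[0:9] width=9 -> value=366 (bin 101101110); offset now 9 = byte 1 bit 1; 23 bits remain
Read 2: bits[9:17] width=8 -> value=135 (bin 10000111); offset now 17 = byte 2 bit 1; 15 bits remain
Read 3: bits[17:27] width=10 -> value=709 (bin 1011000101); offset now 27 = byte 3 bit 3; 5 bits remain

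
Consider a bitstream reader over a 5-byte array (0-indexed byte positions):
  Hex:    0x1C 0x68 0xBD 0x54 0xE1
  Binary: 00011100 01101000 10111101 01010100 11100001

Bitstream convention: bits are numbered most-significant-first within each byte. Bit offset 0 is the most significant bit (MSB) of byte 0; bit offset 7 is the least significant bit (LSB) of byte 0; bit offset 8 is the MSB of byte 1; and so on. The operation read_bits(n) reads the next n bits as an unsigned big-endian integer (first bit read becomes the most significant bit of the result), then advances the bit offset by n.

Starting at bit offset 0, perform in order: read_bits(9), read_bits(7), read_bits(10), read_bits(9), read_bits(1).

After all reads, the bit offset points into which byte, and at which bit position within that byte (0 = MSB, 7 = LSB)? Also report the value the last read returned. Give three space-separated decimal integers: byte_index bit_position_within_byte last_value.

Read 1: bits[0:9] width=9 -> value=56 (bin 000111000); offset now 9 = byte 1 bit 1; 31 bits remain
Read 2: bits[9:16] width=7 -> value=104 (bin 1101000); offset now 16 = byte 2 bit 0; 24 bits remain
Read 3: bits[16:26] width=10 -> value=757 (bin 1011110101); offset now 26 = byte 3 bit 2; 14 bits remain
Read 4: bits[26:35] width=9 -> value=167 (bin 010100111); offset now 35 = byte 4 bit 3; 5 bits remain
Read 5: bits[35:36] width=1 -> value=0 (bin 0); offset now 36 = byte 4 bit 4; 4 bits remain

Answer: 4 4 0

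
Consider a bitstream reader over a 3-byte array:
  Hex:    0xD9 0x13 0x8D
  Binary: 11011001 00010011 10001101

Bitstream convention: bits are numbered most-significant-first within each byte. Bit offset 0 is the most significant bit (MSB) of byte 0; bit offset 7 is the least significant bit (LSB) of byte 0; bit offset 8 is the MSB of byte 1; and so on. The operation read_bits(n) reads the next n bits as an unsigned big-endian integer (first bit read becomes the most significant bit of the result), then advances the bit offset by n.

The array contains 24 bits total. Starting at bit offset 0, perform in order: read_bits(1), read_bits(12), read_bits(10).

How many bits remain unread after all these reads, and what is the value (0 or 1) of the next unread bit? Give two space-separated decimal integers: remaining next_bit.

Answer: 1 1

Derivation:
Read 1: bits[0:1] width=1 -> value=1 (bin 1); offset now 1 = byte 0 bit 1; 23 bits remain
Read 2: bits[1:13] width=12 -> value=2850 (bin 101100100010); offset now 13 = byte 1 bit 5; 11 bits remain
Read 3: bits[13:23] width=10 -> value=454 (bin 0111000110); offset now 23 = byte 2 bit 7; 1 bits remain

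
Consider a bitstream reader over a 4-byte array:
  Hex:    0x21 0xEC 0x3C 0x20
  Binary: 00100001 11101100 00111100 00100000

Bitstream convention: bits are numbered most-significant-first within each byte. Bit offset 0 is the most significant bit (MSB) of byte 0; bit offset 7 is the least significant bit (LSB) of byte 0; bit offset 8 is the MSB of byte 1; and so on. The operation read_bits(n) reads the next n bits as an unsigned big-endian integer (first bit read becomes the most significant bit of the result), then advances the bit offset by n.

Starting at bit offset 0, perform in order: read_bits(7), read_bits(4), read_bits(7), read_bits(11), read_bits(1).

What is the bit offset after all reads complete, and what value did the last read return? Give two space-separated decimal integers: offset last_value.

Answer: 30 0

Derivation:
Read 1: bits[0:7] width=7 -> value=16 (bin 0010000); offset now 7 = byte 0 bit 7; 25 bits remain
Read 2: bits[7:11] width=4 -> value=15 (bin 1111); offset now 11 = byte 1 bit 3; 21 bits remain
Read 3: bits[11:18] width=7 -> value=48 (bin 0110000); offset now 18 = byte 2 bit 2; 14 bits remain
Read 4: bits[18:29] width=11 -> value=1924 (bin 11110000100); offset now 29 = byte 3 bit 5; 3 bits remain
Read 5: bits[29:30] width=1 -> value=0 (bin 0); offset now 30 = byte 3 bit 6; 2 bits remain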